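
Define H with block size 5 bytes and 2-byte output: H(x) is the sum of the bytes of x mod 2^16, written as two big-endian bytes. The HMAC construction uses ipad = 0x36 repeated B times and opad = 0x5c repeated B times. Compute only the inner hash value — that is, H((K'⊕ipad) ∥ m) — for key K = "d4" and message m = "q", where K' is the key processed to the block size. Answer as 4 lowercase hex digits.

Key "d4" = 64 34 is 2 bytes ≤ B = 5; zero-pad to 5 bytes: K' = 64 34 00 00 00.
K' ⊕ ipad = 52 02 36 36 36.
Inner input = 52 02 36 36 36 ∥ 71.
Inner hash: sum = 82+2+54+54+54+113 = 359 → 01 67.

0167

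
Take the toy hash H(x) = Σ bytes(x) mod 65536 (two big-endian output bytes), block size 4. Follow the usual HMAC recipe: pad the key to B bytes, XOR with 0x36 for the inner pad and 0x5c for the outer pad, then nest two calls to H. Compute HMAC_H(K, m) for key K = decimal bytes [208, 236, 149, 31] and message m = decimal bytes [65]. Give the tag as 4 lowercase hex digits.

0317

Key decimal bytes [208, 236, 149, 31] = d0 ec 95 1f is exactly B = 4 bytes: K' = d0 ec 95 1f.
K' ⊕ ipad = e6 da a3 29.  K' ⊕ opad = 8c b0 c9 43.
Inner input = (K'⊕ipad) ∥ m = e6 da a3 29 ∥ 41.
Inner hash: sum = 230+218+163+41+65 = 717 → 02 cd.
Outer input = (K'⊕opad) ∥ inner = 8c b0 c9 43 ∥ 02 cd.
Outer hash (tag): sum = 140+176+201+67+2+205 = 791 → 03 17.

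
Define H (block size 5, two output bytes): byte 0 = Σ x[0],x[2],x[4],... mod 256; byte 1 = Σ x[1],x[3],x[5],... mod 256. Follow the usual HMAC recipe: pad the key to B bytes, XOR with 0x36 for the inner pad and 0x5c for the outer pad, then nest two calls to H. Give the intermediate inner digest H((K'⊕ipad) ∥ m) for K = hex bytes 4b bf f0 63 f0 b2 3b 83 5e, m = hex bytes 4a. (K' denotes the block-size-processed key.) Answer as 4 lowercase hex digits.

5ee1

Key hex bytes 4b bf f0 63 f0 b2 3b 83 5e is 9 bytes > B = 5, so hash it first: H(key) = c4 57, then zero-pad to 5 bytes: K' = c4 57 00 00 00.
K' ⊕ ipad = f2 61 36 36 36.
Inner input = f2 61 36 36 36 ∥ 4a.
Inner hash: even-index sum = 350 mod 256 = 94; odd-index sum = 225 mod 256 = 225 → 5e e1.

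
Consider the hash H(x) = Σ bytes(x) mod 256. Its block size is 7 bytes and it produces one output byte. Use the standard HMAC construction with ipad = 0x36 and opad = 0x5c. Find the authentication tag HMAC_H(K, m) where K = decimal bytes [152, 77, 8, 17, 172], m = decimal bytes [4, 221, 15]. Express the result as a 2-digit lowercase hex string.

a2

Key decimal bytes [152, 77, 8, 17, 172] = 98 4d 08 11 ac is 5 bytes ≤ B = 7; zero-pad to 7 bytes: K' = 98 4d 08 11 ac 00 00.
K' ⊕ ipad = ae 7b 3e 27 9a 36 36.  K' ⊕ opad = c4 11 54 4d f0 5c 5c.
Inner input = (K'⊕ipad) ∥ m = ae 7b 3e 27 9a 36 36 ∥ 04 dd 0f.
Inner hash: sum = 174+123+62+39+154+54+54+4+221+15 = 900; mod 256 = 132 → 84.
Outer input = (K'⊕opad) ∥ inner = c4 11 54 4d f0 5c 5c ∥ 84.
Outer hash (tag): sum = 196+17+84+77+240+92+92+132 = 930; mod 256 = 162 → a2.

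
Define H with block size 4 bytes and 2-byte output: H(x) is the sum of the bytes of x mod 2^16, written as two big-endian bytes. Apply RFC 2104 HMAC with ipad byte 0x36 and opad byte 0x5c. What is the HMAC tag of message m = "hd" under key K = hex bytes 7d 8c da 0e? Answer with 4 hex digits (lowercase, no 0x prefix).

Key hex bytes 7d 8c da 0e is exactly B = 4 bytes: K' = 7d 8c da 0e.
K' ⊕ ipad = 4b ba ec 38.  K' ⊕ opad = 21 d0 86 52.
Inner input = (K'⊕ipad) ∥ m = 4b ba ec 38 ∥ 68 64.
Inner hash: sum = 75+186+236+56+104+100 = 757 → 02 f5.
Outer input = (K'⊕opad) ∥ inner = 21 d0 86 52 ∥ 02 f5.
Outer hash (tag): sum = 33+208+134+82+2+245 = 704 → 02 c0.

02c0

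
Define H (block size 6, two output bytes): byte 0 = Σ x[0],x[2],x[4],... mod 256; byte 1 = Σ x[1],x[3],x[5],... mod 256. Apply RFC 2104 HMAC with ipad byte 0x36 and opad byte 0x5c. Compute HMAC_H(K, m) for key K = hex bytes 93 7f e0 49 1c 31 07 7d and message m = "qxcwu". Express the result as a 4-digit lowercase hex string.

Key hex bytes 93 7f e0 49 1c 31 07 7d is 8 bytes > B = 6, so hash it first: H(key) = 96 76, then zero-pad to 6 bytes: K' = 96 76 00 00 00 00.
K' ⊕ ipad = a0 40 36 36 36 36.  K' ⊕ opad = ca 2a 5c 5c 5c 5c.
Inner input = (K'⊕ipad) ∥ m = a0 40 36 36 36 36 ∥ 71 78 63 77 75.
Inner hash: even-index sum = 597 mod 256 = 85; odd-index sum = 411 mod 256 = 155 → 55 9b.
Outer input = (K'⊕opad) ∥ inner = ca 2a 5c 5c 5c 5c ∥ 55 9b.
Outer hash (tag): even-index sum = 471 mod 256 = 215; odd-index sum = 381 mod 256 = 125 → d7 7d.

d77d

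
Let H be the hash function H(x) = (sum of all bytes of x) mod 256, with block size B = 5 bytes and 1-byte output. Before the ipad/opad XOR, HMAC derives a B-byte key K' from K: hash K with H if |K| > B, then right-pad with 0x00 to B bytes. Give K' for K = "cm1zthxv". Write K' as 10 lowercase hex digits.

|K| = 8 > B = 5, so first hash the key.
H(K): sum = 99+109+49+122+116+104+120+118 = 837; mod 256 = 69 → 45.
Zero-pad H(K) = 45 to 5 bytes: K' = 45 00 00 00 00.

4500000000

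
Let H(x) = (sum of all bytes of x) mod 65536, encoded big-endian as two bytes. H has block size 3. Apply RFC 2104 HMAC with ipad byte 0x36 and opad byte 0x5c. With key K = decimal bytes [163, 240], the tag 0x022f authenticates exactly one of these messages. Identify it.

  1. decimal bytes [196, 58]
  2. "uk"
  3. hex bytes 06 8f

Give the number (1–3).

3

Key decimal bytes [163, 240] = a3 f0 is 2 bytes ≤ B = 3; zero-pad to 3 bytes: K' = a3 f0 00.
K' ⊕ ipad = 95 c6 36; K' ⊕ opad = ff ac 5c.
m1: inner = H(95 c6 36 c4 3a) = 02 8f; tag = H(ff ac 5c 02 8f) = 0298
m2: inner = H(95 c6 36 75 6b) = 02 71; tag = H(ff ac 5c 02 71) = 027a
m3: inner = H(95 c6 36 06 8f) = 02 26; tag = H(ff ac 5c 02 26) = 022f ← matches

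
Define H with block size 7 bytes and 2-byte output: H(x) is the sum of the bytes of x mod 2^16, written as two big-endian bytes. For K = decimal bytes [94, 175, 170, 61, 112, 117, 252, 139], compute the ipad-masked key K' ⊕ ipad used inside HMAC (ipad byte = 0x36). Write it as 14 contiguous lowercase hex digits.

32563636363636

Key decimal bytes [94, 175, 170, 61, 112, 117, 252, 139] = 5e af aa 3d 70 75 fc 8b is 8 bytes > B = 7, so hash it first: H(key) = 04 60, then zero-pad to 7 bytes: K' = 04 60 00 00 00 00 00.
XOR each byte with 0x36: 04⊕36=32, 60⊕36=56, 00⊕36=36, 00⊕36=36, 00⊕36=36, 00⊕36=36, 00⊕36=36.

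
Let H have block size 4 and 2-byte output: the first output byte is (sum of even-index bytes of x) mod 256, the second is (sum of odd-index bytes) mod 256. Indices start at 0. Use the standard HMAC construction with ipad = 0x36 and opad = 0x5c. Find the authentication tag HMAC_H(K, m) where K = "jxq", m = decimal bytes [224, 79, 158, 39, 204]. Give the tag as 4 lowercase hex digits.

Key "jxq" = 6a 78 71 is 3 bytes ≤ B = 4; zero-pad to 4 bytes: K' = 6a 78 71 00.
K' ⊕ ipad = 5c 4e 47 36.  K' ⊕ opad = 36 24 2d 5c.
Inner input = (K'⊕ipad) ∥ m = 5c 4e 47 36 ∥ e0 4f 9e 27 cc.
Inner hash: even-index sum = 749 mod 256 = 237; odd-index sum = 250 mod 256 = 250 → ed fa.
Outer input = (K'⊕opad) ∥ inner = 36 24 2d 5c ∥ ed fa.
Outer hash (tag): even-index sum = 336 mod 256 = 80; odd-index sum = 378 mod 256 = 122 → 50 7a.

507a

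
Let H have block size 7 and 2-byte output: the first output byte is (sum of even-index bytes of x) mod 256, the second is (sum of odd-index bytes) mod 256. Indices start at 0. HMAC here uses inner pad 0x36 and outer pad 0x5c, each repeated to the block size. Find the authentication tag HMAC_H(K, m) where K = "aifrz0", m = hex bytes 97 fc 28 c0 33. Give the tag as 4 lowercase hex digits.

94b4

Key "aifrz0" = 61 69 66 72 7a 30 is 6 bytes ≤ B = 7; zero-pad to 7 bytes: K' = 61 69 66 72 7a 30 00.
K' ⊕ ipad = 57 5f 50 44 4c 06 36.  K' ⊕ opad = 3d 35 3a 2e 26 6c 5c.
Inner input = (K'⊕ipad) ∥ m = 57 5f 50 44 4c 06 36 ∥ 97 fc 28 c0 33.
Inner hash: even-index sum = 741 mod 256 = 229; odd-index sum = 411 mod 256 = 155 → e5 9b.
Outer input = (K'⊕opad) ∥ inner = 3d 35 3a 2e 26 6c 5c ∥ e5 9b.
Outer hash (tag): even-index sum = 404 mod 256 = 148; odd-index sum = 436 mod 256 = 180 → 94 b4.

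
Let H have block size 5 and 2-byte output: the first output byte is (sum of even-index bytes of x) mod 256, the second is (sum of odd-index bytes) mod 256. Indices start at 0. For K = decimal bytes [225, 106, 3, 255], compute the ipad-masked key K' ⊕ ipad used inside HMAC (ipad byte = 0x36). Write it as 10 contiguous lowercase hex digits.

Key decimal bytes [225, 106, 3, 255] = e1 6a 03 ff is 4 bytes ≤ B = 5; zero-pad to 5 bytes: K' = e1 6a 03 ff 00.
XOR each byte with 0x36: e1⊕36=d7, 6a⊕36=5c, 03⊕36=35, ff⊕36=c9, 00⊕36=36.

d75c35c936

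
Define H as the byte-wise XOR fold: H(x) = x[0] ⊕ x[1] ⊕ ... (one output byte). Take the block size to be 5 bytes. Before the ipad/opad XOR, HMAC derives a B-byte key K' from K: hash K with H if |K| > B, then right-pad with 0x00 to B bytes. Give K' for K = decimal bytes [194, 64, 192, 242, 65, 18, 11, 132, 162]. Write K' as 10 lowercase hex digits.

|K| = 9 > B = 5, so first hash the key.
H(K): XOR c2⊕40⊕c0⊕f2⊕41⊕12⊕0b⊕84⊕a2 = ce.
Zero-pad H(K) = ce to 5 bytes: K' = ce 00 00 00 00.

ce00000000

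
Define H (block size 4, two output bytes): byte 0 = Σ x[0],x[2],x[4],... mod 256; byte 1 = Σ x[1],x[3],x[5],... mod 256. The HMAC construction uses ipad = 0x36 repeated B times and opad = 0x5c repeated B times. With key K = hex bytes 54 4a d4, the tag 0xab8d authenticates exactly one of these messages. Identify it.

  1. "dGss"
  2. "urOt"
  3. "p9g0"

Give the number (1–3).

3

Key hex bytes 54 4a d4 is 3 bytes ≤ B = 4; zero-pad to 4 bytes: K' = 54 4a d4 00.
K' ⊕ ipad = 62 7c e2 36; K' ⊕ opad = 08 16 88 5c.
m1: inner = H(62 7c e2 36 64 47 73 73) = 1b 6c; tag = H(08 16 88 5c 1b 6c) = abde
m2: inner = H(62 7c e2 36 75 72 4f 74) = 08 98; tag = H(08 16 88 5c 08 98) = 980a
m3: inner = H(62 7c e2 36 70 39 67 30) = 1b 1b; tag = H(08 16 88 5c 1b 1b) = ab8d ← matches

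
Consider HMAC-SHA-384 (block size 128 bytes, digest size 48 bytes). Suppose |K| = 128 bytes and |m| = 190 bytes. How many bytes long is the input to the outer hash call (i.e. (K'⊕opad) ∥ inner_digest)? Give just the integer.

Key is 128 ≤ 128 bytes, zero-padded: |K'| = 128.
Outer input = (K'⊕opad) ∥ H(inner) → 128 + 48 = 176 bytes.

176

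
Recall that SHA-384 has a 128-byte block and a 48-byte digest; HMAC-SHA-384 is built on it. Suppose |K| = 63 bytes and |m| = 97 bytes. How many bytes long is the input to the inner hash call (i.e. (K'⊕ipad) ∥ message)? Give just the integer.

Key is 63 ≤ 128 bytes, zero-padded: |K'| = 128.
Inner input = (K'⊕ipad) ∥ m → 128 + 97 = 225 bytes.

225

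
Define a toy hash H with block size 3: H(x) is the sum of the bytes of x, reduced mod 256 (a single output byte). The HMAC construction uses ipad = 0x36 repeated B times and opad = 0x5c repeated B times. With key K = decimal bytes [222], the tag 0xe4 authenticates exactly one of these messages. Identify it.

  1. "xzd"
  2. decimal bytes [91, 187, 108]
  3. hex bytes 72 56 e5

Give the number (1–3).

Key decimal bytes [222] = de is 1 byte ≤ B = 3; zero-pad to 3 bytes: K' = de 00 00.
K' ⊕ ipad = e8 36 36; K' ⊕ opad = 82 5c 5c.
m1: inner = H(e8 36 36 78 7a 64) = aa; tag = H(82 5c 5c aa) = e4 ← matches
m2: inner = H(e8 36 36 5b bb 6c) = d6; tag = H(82 5c 5c d6) = 10
m3: inner = H(e8 36 36 72 56 e5) = 01; tag = H(82 5c 5c 01) = 3b

1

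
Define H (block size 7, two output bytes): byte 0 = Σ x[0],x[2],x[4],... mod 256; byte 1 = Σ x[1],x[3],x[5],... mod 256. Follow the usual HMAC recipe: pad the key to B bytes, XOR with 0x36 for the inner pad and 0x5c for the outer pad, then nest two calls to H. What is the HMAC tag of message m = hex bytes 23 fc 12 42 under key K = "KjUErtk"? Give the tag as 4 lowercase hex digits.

Key "KjUErtk" = 4b 6a 55 45 72 74 6b is exactly B = 7 bytes: K' = 4b 6a 55 45 72 74 6b.
K' ⊕ ipad = 7d 5c 63 73 44 42 5d.  K' ⊕ opad = 17 36 09 19 2e 28 37.
Inner input = (K'⊕ipad) ∥ m = 7d 5c 63 73 44 42 5d ∥ 23 fc 12 42.
Inner hash: even-index sum = 703 mod 256 = 191; odd-index sum = 326 mod 256 = 70 → bf 46.
Outer input = (K'⊕opad) ∥ inner = 17 36 09 19 2e 28 37 ∥ bf 46.
Outer hash (tag): even-index sum = 203 mod 256 = 203; odd-index sum = 310 mod 256 = 54 → cb 36.

cb36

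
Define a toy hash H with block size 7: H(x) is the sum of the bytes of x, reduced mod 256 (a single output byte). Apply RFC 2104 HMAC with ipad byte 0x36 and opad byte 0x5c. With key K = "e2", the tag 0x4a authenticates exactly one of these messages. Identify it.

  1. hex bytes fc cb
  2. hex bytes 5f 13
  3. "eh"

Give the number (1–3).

Key "e2" = 65 32 is 2 bytes ≤ B = 7; zero-pad to 7 bytes: K' = 65 32 00 00 00 00 00.
K' ⊕ ipad = 53 04 36 36 36 36 36; K' ⊕ opad = 39 6e 5c 5c 5c 5c 5c.
m1: inner = H(53 04 36 36 36 36 36 fc cb) = 2c; tag = H(39 6e 5c 5c 5c 5c 5c 2c) = 9f
m2: inner = H(53 04 36 36 36 36 36 5f 13) = d7; tag = H(39 6e 5c 5c 5c 5c 5c d7) = 4a ← matches
m3: inner = H(53 04 36 36 36 36 36 65 68) = 32; tag = H(39 6e 5c 5c 5c 5c 5c 32) = a5

2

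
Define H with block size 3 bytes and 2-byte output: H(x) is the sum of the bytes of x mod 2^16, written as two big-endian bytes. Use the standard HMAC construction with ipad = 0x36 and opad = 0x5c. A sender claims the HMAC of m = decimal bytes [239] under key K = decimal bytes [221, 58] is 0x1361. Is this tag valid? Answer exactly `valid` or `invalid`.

Key decimal bytes [221, 58] = dd 3a is 2 bytes ≤ B = 3; zero-pad to 3 bytes: K' = dd 3a 00.
K' ⊕ ipad = eb 0c 36; K' ⊕ opad = 81 66 5c.
Inner hash: sum = 235+12+54+239 = 540 → 02 1c.
Outer hash (recomputed tag): sum = 129+102+92+2+28 = 353 → 01 61.
Recomputed tag = 0161; claimed = 1361 → mismatch.

invalid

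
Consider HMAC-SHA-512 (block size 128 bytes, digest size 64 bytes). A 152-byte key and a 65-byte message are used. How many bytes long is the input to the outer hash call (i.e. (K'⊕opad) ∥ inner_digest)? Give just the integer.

Key is 152 > 128 bytes, so it is hashed to 64 bytes then zero-padded to 128: |K'| = 128.
Outer input = (K'⊕opad) ∥ H(inner) → 128 + 64 = 192 bytes.

192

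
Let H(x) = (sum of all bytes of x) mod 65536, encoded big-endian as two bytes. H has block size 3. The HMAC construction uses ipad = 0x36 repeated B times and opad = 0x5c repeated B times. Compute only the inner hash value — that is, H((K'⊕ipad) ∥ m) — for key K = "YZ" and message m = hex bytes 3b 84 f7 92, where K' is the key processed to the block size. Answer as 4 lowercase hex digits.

Key "YZ" = 59 5a is 2 bytes ≤ B = 3; zero-pad to 3 bytes: K' = 59 5a 00.
K' ⊕ ipad = 6f 6c 36.
Inner input = 6f 6c 36 ∥ 3b 84 f7 92.
Inner hash: sum = 111+108+54+59+132+247+146 = 857 → 03 59.

0359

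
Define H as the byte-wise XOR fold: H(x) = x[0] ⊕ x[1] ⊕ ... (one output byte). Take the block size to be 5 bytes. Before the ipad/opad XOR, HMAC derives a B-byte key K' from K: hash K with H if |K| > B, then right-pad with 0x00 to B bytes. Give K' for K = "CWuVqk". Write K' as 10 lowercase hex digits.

|K| = 6 > B = 5, so first hash the key.
H(K): XOR 43⊕57⊕75⊕56⊕71⊕6b = 2d.
Zero-pad H(K) = 2d to 5 bytes: K' = 2d 00 00 00 00.

2d00000000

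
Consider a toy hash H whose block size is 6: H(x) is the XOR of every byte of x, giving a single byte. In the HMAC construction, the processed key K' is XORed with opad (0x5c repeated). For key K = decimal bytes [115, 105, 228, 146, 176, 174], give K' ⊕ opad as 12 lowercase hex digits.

Key decimal bytes [115, 105, 228, 146, 176, 174] = 73 69 e4 92 b0 ae is exactly B = 6 bytes: K' = 73 69 e4 92 b0 ae.
XOR each byte with 0x5c: 73⊕5c=2f, 69⊕5c=35, e4⊕5c=b8, 92⊕5c=ce, b0⊕5c=ec, ae⊕5c=f2.

2f35b8ceecf2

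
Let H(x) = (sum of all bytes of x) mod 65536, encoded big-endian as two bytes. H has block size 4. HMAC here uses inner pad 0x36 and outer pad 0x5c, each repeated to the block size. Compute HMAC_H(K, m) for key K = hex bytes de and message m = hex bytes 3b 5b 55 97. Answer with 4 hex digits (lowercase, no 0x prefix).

01a5

Key hex bytes de is 1 byte ≤ B = 4; zero-pad to 4 bytes: K' = de 00 00 00.
K' ⊕ ipad = e8 36 36 36.  K' ⊕ opad = 82 5c 5c 5c.
Inner input = (K'⊕ipad) ∥ m = e8 36 36 36 ∥ 3b 5b 55 97.
Inner hash: sum = 232+54+54+54+59+91+85+151 = 780 → 03 0c.
Outer input = (K'⊕opad) ∥ inner = 82 5c 5c 5c ∥ 03 0c.
Outer hash (tag): sum = 130+92+92+92+3+12 = 421 → 01 a5.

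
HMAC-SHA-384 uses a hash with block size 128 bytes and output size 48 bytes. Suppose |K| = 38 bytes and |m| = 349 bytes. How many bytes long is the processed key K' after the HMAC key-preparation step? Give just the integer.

128

Key is 38 ≤ 128 bytes, zero-padded: |K'| = 128.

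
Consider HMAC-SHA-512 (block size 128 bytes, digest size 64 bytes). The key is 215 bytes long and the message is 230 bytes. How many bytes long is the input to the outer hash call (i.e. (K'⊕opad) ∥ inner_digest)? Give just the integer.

Key is 215 > 128 bytes, so it is hashed to 64 bytes then zero-padded to 128: |K'| = 128.
Outer input = (K'⊕opad) ∥ H(inner) → 128 + 64 = 192 bytes.

192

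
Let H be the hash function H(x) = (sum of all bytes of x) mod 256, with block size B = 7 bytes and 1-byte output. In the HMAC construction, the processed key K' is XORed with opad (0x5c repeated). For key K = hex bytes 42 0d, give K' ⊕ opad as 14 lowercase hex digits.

Key hex bytes 42 0d is 2 bytes ≤ B = 7; zero-pad to 7 bytes: K' = 42 0d 00 00 00 00 00.
XOR each byte with 0x5c: 42⊕5c=1e, 0d⊕5c=51, 00⊕5c=5c, 00⊕5c=5c, 00⊕5c=5c, 00⊕5c=5c, 00⊕5c=5c.

1e515c5c5c5c5c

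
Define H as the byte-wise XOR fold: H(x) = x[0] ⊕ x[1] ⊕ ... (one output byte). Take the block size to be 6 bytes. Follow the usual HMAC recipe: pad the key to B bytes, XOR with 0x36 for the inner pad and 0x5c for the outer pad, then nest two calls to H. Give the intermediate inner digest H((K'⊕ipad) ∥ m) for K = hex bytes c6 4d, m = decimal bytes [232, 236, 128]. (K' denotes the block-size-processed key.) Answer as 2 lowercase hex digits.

0f

Key hex bytes c6 4d is 2 bytes ≤ B = 6; zero-pad to 6 bytes: K' = c6 4d 00 00 00 00.
K' ⊕ ipad = f0 7b 36 36 36 36.
Inner input = f0 7b 36 36 36 36 ∥ e8 ec 80.
Inner hash: XOR f0⊕7b⊕36⊕36⊕36⊕36⊕e8⊕ec⊕80 = 0f.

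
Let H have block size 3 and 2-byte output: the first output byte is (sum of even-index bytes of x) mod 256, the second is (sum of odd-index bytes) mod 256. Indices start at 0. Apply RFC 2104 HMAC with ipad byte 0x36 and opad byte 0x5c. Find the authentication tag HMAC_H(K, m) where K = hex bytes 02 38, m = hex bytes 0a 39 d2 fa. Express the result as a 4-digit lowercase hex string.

a401

Key hex bytes 02 38 is 2 bytes ≤ B = 3; zero-pad to 3 bytes: K' = 02 38 00.
K' ⊕ ipad = 34 0e 36.  K' ⊕ opad = 5e 64 5c.
Inner input = (K'⊕ipad) ∥ m = 34 0e 36 ∥ 0a 39 d2 fa.
Inner hash: even-index sum = 413 mod 256 = 157; odd-index sum = 234 mod 256 = 234 → 9d ea.
Outer input = (K'⊕opad) ∥ inner = 5e 64 5c ∥ 9d ea.
Outer hash (tag): even-index sum = 420 mod 256 = 164; odd-index sum = 257 mod 256 = 1 → a4 01.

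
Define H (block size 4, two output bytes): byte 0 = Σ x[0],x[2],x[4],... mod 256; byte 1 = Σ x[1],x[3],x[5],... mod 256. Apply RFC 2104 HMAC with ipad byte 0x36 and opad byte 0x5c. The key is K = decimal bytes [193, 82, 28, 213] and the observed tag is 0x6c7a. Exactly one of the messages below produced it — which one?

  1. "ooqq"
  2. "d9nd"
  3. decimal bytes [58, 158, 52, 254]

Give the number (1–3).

Key decimal bytes [193, 82, 28, 213] = c1 52 1c d5 is exactly B = 4 bytes: K' = c1 52 1c d5.
K' ⊕ ipad = f7 64 2a e3; K' ⊕ opad = 9d 0e 40 89.
m1: inner = H(f7 64 2a e3 6f 6f 71 71) = 01 27; tag = H(9d 0e 40 89 01 27) = debe
m2: inner = H(f7 64 2a e3 64 39 6e 64) = f3 e4; tag = H(9d 0e 40 89 f3 e4) = d07b
m3: inner = H(f7 64 2a e3 3a 9e 34 fe) = 8f e3; tag = H(9d 0e 40 89 8f e3) = 6c7a ← matches

3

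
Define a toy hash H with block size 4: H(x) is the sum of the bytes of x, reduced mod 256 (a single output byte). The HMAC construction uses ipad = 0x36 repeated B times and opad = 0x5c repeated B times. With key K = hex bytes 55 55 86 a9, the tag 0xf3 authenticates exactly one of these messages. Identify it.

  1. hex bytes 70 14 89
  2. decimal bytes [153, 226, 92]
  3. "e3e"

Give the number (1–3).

Key hex bytes 55 55 86 a9 is exactly B = 4 bytes: K' = 55 55 86 a9.
K' ⊕ ipad = 63 63 b0 9f; K' ⊕ opad = 09 09 da f5.
m1: inner = H(63 63 b0 9f 70 14 89) = 22; tag = H(09 09 da f5 22) = 03
m2: inner = H(63 63 b0 9f 99 e2 5c) = ec; tag = H(09 09 da f5 ec) = cd
m3: inner = H(63 63 b0 9f 65 33 65) = 12; tag = H(09 09 da f5 12) = f3 ← matches

3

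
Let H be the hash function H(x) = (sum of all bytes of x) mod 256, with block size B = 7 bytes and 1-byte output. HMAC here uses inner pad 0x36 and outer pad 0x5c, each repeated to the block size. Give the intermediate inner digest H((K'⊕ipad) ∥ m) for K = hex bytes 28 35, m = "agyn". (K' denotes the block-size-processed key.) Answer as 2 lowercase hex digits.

de

Key hex bytes 28 35 is 2 bytes ≤ B = 7; zero-pad to 7 bytes: K' = 28 35 00 00 00 00 00.
K' ⊕ ipad = 1e 03 36 36 36 36 36.
Inner input = 1e 03 36 36 36 36 36 ∥ 61 67 79 6e.
Inner hash: sum = 30+3+54+54+54+54+54+97+103+121+110 = 734; mod 256 = 222 → de.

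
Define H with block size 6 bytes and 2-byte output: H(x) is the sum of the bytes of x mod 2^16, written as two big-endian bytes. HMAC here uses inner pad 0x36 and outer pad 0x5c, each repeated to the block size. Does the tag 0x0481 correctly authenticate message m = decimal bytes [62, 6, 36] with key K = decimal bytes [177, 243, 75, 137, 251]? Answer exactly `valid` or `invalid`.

valid

Key decimal bytes [177, 243, 75, 137, 251] = b1 f3 4b 89 fb is 5 bytes ≤ B = 6; zero-pad to 6 bytes: K' = b1 f3 4b 89 fb 00.
K' ⊕ ipad = 87 c5 7d bf cd 36; K' ⊕ opad = ed af 17 d5 a7 5c.
Inner hash: sum = 135+197+125+191+205+54+62+6+36 = 1011 → 03 f3.
Outer hash (recomputed tag): sum = 237+175+23+213+167+92+3+243 = 1153 → 04 81.
Recomputed tag = 0481; claimed = 0481 → match.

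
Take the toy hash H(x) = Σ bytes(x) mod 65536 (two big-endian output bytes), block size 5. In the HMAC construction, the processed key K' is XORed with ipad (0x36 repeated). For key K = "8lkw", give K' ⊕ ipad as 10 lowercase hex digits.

0e5a5d4136

Key "8lkw" = 38 6c 6b 77 is 4 bytes ≤ B = 5; zero-pad to 5 bytes: K' = 38 6c 6b 77 00.
XOR each byte with 0x36: 38⊕36=0e, 6c⊕36=5a, 6b⊕36=5d, 77⊕36=41, 00⊕36=36.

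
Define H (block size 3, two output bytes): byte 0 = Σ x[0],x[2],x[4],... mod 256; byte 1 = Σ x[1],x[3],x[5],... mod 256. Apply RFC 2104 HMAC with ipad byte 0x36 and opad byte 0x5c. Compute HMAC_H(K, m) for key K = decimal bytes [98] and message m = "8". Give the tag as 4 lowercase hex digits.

Key decimal bytes [98] = 62 is 1 byte ≤ B = 3; zero-pad to 3 bytes: K' = 62 00 00.
K' ⊕ ipad = 54 36 36.  K' ⊕ opad = 3e 5c 5c.
Inner input = (K'⊕ipad) ∥ m = 54 36 36 ∥ 38.
Inner hash: even-index sum = 138 mod 256 = 138; odd-index sum = 110 mod 256 = 110 → 8a 6e.
Outer input = (K'⊕opad) ∥ inner = 3e 5c 5c ∥ 8a 6e.
Outer hash (tag): even-index sum = 264 mod 256 = 8; odd-index sum = 230 mod 256 = 230 → 08 e6.

08e6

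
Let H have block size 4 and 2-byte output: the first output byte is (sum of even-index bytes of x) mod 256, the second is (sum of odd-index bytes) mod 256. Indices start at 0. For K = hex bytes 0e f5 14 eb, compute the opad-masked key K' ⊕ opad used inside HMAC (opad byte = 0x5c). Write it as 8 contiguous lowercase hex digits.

Key hex bytes 0e f5 14 eb is exactly B = 4 bytes: K' = 0e f5 14 eb.
XOR each byte with 0x5c: 0e⊕5c=52, f5⊕5c=a9, 14⊕5c=48, eb⊕5c=b7.

52a948b7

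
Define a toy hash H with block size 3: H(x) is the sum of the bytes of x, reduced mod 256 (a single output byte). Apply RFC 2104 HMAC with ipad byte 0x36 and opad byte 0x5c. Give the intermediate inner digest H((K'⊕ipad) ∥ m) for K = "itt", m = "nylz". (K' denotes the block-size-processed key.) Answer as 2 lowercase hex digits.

Key "itt" = 69 74 74 is exactly B = 3 bytes: K' = 69 74 74.
K' ⊕ ipad = 5f 42 42.
Inner input = 5f 42 42 ∥ 6e 79 6c 7a.
Inner hash: sum = 95+66+66+110+121+108+122 = 688; mod 256 = 176 → b0.

b0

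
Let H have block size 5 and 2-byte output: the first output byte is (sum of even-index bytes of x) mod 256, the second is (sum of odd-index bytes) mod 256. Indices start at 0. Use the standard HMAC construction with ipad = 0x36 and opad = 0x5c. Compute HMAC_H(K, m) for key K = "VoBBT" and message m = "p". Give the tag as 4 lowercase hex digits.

6d87

Key "VoBBT" = 56 6f 42 42 54 is exactly B = 5 bytes: K' = 56 6f 42 42 54.
K' ⊕ ipad = 60 59 74 74 62.  K' ⊕ opad = 0a 33 1e 1e 08.
Inner input = (K'⊕ipad) ∥ m = 60 59 74 74 62 ∥ 70.
Inner hash: even-index sum = 310 mod 256 = 54; odd-index sum = 317 mod 256 = 61 → 36 3d.
Outer input = (K'⊕opad) ∥ inner = 0a 33 1e 1e 08 ∥ 36 3d.
Outer hash (tag): even-index sum = 109 mod 256 = 109; odd-index sum = 135 mod 256 = 135 → 6d 87.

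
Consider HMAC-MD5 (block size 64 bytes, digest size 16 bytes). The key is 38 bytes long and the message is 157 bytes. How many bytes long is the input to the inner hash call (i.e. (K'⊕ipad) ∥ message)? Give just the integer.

221

Key is 38 ≤ 64 bytes, zero-padded: |K'| = 64.
Inner input = (K'⊕ipad) ∥ m → 64 + 157 = 221 bytes.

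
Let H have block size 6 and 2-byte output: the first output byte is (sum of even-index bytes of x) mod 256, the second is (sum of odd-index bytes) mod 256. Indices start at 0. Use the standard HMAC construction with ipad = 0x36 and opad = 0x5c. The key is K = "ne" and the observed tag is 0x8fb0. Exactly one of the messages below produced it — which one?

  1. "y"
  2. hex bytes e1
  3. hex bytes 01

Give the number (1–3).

2

Key "ne" = 6e 65 is 2 bytes ≤ B = 6; zero-pad to 6 bytes: K' = 6e 65 00 00 00 00.
K' ⊕ ipad = 58 53 36 36 36 36; K' ⊕ opad = 32 39 5c 5c 5c 5c.
m1: inner = H(58 53 36 36 36 36 79) = 3d bf; tag = H(32 39 5c 5c 5c 5c 3d bf) = 27b0
m2: inner = H(58 53 36 36 36 36 e1) = a5 bf; tag = H(32 39 5c 5c 5c 5c a5 bf) = 8fb0 ← matches
m3: inner = H(58 53 36 36 36 36 01) = c5 bf; tag = H(32 39 5c 5c 5c 5c c5 bf) = afb0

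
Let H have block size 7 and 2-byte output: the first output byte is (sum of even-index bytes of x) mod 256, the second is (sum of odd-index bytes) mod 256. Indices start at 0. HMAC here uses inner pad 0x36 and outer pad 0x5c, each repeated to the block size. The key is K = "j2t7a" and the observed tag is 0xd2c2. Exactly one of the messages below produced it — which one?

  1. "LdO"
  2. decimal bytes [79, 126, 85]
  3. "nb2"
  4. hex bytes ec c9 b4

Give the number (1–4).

3

Key "j2t7a" = 6a 32 74 37 61 is 5 bytes ≤ B = 7; zero-pad to 7 bytes: K' = 6a 32 74 37 61 00 00.
K' ⊕ ipad = 5c 04 42 01 57 36 36; K' ⊕ opad = 36 6e 28 6b 3d 5c 5c.
m1: inner = H(5c 04 42 01 57 36 36 4c 64 4f) = 8f d6; tag = H(36 6e 28 6b 3d 5c 5c 8f d6) = cdc4
m2: inner = H(5c 04 42 01 57 36 36 4f 7e 55) = a9 df; tag = H(36 6e 28 6b 3d 5c 5c a9 df) = d6de
m3: inner = H(5c 04 42 01 57 36 36 6e 62 32) = 8d db; tag = H(36 6e 28 6b 3d 5c 5c 8d db) = d2c2 ← matches
m4: inner = H(5c 04 42 01 57 36 36 ec c9 b4) = f4 db; tag = H(36 6e 28 6b 3d 5c 5c f4 db) = d229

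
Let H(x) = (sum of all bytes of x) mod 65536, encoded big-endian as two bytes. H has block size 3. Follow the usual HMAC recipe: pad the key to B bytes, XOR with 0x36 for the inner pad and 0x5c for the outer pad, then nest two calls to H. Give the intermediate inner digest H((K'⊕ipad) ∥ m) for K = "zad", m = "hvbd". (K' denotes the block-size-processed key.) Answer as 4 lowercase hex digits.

0299

Key "zad" = 7a 61 64 is exactly B = 3 bytes: K' = 7a 61 64.
K' ⊕ ipad = 4c 57 52.
Inner input = 4c 57 52 ∥ 68 76 62 64.
Inner hash: sum = 76+87+82+104+118+98+100 = 665 → 02 99.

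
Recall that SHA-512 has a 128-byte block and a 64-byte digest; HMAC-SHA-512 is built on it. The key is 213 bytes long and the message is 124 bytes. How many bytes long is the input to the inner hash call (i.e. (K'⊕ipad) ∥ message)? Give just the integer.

Key is 213 > 128 bytes, so it is hashed to 64 bytes then zero-padded to 128: |K'| = 128.
Inner input = (K'⊕ipad) ∥ m → 128 + 124 = 252 bytes.

252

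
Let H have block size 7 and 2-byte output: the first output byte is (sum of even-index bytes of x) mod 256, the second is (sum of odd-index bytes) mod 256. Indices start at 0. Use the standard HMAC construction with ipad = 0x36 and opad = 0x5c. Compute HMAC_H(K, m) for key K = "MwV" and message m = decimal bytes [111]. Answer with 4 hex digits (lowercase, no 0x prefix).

ef2a

Key "MwV" = 4d 77 56 is 3 bytes ≤ B = 7; zero-pad to 7 bytes: K' = 4d 77 56 00 00 00 00.
K' ⊕ ipad = 7b 41 60 36 36 36 36.  K' ⊕ opad = 11 2b 0a 5c 5c 5c 5c.
Inner input = (K'⊕ipad) ∥ m = 7b 41 60 36 36 36 36 ∥ 6f.
Inner hash: even-index sum = 327 mod 256 = 71; odd-index sum = 284 mod 256 = 28 → 47 1c.
Outer input = (K'⊕opad) ∥ inner = 11 2b 0a 5c 5c 5c 5c ∥ 47 1c.
Outer hash (tag): even-index sum = 239 mod 256 = 239; odd-index sum = 298 mod 256 = 42 → ef 2a.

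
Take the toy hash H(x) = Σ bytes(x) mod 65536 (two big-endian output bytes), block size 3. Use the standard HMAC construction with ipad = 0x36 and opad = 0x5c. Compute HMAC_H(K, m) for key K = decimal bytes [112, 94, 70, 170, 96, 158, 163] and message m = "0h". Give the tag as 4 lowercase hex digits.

Key decimal bytes [112, 94, 70, 170, 96, 158, 163] = 70 5e 46 aa 60 9e a3 is 7 bytes > B = 3, so hash it first: H(key) = 03 5f, then zero-pad to 3 bytes: K' = 03 5f 00.
K' ⊕ ipad = 35 69 36.  K' ⊕ opad = 5f 03 5c.
Inner input = (K'⊕ipad) ∥ m = 35 69 36 ∥ 30 68.
Inner hash: sum = 53+105+54+48+104 = 364 → 01 6c.
Outer input = (K'⊕opad) ∥ inner = 5f 03 5c ∥ 01 6c.
Outer hash (tag): sum = 95+3+92+1+108 = 299 → 01 2b.

012b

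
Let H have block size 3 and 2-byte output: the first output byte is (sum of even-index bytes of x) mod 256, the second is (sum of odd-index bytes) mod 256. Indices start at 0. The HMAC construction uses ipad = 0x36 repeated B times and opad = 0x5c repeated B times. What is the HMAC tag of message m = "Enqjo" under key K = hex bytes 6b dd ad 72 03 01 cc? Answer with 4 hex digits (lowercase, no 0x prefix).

a2eb

Key hex bytes 6b dd ad 72 03 01 cc is 7 bytes > B = 3, so hash it first: H(key) = e7 50, then zero-pad to 3 bytes: K' = e7 50 00.
K' ⊕ ipad = d1 66 36.  K' ⊕ opad = bb 0c 5c.
Inner input = (K'⊕ipad) ∥ m = d1 66 36 ∥ 45 6e 71 6a 6f.
Inner hash: even-index sum = 479 mod 256 = 223; odd-index sum = 395 mod 256 = 139 → df 8b.
Outer input = (K'⊕opad) ∥ inner = bb 0c 5c ∥ df 8b.
Outer hash (tag): even-index sum = 418 mod 256 = 162; odd-index sum = 235 mod 256 = 235 → a2 eb.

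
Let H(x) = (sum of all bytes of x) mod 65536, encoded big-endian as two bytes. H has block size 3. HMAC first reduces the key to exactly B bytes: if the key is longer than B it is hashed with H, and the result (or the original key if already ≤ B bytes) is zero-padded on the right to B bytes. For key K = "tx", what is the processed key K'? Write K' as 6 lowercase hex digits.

747800

Key "tx" = 74 78 is 2 bytes ≤ B = 3; zero-pad to 3 bytes: K' = 74 78 00.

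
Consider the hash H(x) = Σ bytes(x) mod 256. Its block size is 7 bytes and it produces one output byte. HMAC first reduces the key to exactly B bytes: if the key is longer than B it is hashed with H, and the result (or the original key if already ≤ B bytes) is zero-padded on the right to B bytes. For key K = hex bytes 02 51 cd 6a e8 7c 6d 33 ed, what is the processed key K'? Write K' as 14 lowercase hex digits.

7b000000000000

|K| = 9 > B = 7, so first hash the key.
H(K): sum = 2+81+205+106+232+124+109+51+237 = 1147; mod 256 = 123 → 7b.
Zero-pad H(K) = 7b to 7 bytes: K' = 7b 00 00 00 00 00 00.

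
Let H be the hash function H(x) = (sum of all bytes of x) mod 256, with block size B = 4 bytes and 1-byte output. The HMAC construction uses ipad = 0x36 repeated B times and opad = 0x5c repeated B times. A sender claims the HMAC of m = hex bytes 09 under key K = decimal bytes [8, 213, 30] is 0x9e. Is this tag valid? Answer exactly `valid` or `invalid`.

Key decimal bytes [8, 213, 30] = 08 d5 1e is 3 bytes ≤ B = 4; zero-pad to 4 bytes: K' = 08 d5 1e 00.
K' ⊕ ipad = 3e e3 28 36; K' ⊕ opad = 54 89 42 5c.
Inner hash: sum = 62+227+40+54+9 = 392; mod 256 = 136 → 88.
Outer hash (recomputed tag): sum = 84+137+66+92+136 = 515; mod 256 = 3 → 03.
Recomputed tag = 03; claimed = 9e → mismatch.

invalid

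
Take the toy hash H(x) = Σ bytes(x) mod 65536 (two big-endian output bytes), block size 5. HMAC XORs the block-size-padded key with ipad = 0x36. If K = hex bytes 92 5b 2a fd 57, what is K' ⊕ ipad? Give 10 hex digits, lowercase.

a46d1ccb61

Key hex bytes 92 5b 2a fd 57 is exactly B = 5 bytes: K' = 92 5b 2a fd 57.
XOR each byte with 0x36: 92⊕36=a4, 5b⊕36=6d, 2a⊕36=1c, fd⊕36=cb, 57⊕36=61.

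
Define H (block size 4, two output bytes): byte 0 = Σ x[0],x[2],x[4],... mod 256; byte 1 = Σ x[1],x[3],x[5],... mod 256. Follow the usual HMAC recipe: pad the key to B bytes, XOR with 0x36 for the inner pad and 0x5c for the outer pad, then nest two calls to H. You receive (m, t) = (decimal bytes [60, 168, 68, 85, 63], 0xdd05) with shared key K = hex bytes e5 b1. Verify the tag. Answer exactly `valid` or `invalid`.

Key hex bytes e5 b1 is 2 bytes ≤ B = 4; zero-pad to 4 bytes: K' = e5 b1 00 00.
K' ⊕ ipad = d3 87 36 36; K' ⊕ opad = b9 ed 5c 5c.
Inner hash: even-index sum = 456 mod 256 = 200; odd-index sum = 442 mod 256 = 186 → c8 ba.
Outer hash (recomputed tag): even-index sum = 477 mod 256 = 221; odd-index sum = 515 mod 256 = 3 → dd 03.
Recomputed tag = dd03; claimed = dd05 → mismatch.

invalid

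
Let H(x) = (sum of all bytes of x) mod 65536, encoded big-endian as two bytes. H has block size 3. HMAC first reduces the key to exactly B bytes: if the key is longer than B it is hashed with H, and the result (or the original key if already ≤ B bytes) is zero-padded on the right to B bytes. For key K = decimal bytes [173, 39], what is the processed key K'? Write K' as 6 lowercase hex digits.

Key decimal bytes [173, 39] = ad 27 is 2 bytes ≤ B = 3; zero-pad to 3 bytes: K' = ad 27 00.

ad2700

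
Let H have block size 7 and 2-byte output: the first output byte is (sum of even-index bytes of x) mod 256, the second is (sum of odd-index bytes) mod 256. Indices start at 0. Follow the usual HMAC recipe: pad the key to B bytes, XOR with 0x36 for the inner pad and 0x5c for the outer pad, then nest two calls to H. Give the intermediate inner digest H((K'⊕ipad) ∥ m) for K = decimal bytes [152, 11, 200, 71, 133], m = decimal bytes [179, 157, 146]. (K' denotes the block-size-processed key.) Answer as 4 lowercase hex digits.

Key decimal bytes [152, 11, 200, 71, 133] = 98 0b c8 47 85 is 5 bytes ≤ B = 7; zero-pad to 7 bytes: K' = 98 0b c8 47 85 00 00.
K' ⊕ ipad = ae 3d fe 71 b3 36 36.
Inner input = ae 3d fe 71 b3 36 36 ∥ b3 9d 92.
Inner hash: even-index sum = 818 mod 256 = 50; odd-index sum = 553 mod 256 = 41 → 32 29.

3229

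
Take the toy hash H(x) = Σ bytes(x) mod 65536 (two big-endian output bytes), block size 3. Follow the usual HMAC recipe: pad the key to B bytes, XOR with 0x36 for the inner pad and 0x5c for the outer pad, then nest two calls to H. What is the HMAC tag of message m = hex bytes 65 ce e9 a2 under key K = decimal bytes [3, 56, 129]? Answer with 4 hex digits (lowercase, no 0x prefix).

025b

Key decimal bytes [3, 56, 129] = 03 38 81 is exactly B = 3 bytes: K' = 03 38 81.
K' ⊕ ipad = 35 0e b7.  K' ⊕ opad = 5f 64 dd.
Inner input = (K'⊕ipad) ∥ m = 35 0e b7 ∥ 65 ce e9 a2.
Inner hash: sum = 53+14+183+101+206+233+162 = 952 → 03 b8.
Outer input = (K'⊕opad) ∥ inner = 5f 64 dd ∥ 03 b8.
Outer hash (tag): sum = 95+100+221+3+184 = 603 → 02 5b.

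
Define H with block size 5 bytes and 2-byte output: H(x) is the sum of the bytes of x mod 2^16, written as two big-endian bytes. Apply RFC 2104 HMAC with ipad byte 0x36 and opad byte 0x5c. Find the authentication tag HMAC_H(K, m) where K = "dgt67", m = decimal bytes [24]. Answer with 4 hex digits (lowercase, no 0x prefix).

026e

Key "dgt67" = 64 67 74 36 37 is exactly B = 5 bytes: K' = 64 67 74 36 37.
K' ⊕ ipad = 52 51 42 00 01.  K' ⊕ opad = 38 3b 28 6a 6b.
Inner input = (K'⊕ipad) ∥ m = 52 51 42 00 01 ∥ 18.
Inner hash: sum = 82+81+66+0+1+24 = 254 → 00 fe.
Outer input = (K'⊕opad) ∥ inner = 38 3b 28 6a 6b ∥ 00 fe.
Outer hash (tag): sum = 56+59+40+106+107+0+254 = 622 → 02 6e.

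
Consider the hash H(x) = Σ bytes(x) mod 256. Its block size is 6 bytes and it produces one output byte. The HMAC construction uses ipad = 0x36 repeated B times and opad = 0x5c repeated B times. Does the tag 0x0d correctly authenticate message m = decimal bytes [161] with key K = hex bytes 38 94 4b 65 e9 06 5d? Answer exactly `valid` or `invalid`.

valid

Key hex bytes 38 94 4b 65 e9 06 5d is 7 bytes > B = 6, so hash it first: H(key) = c8, then zero-pad to 6 bytes: K' = c8 00 00 00 00 00.
K' ⊕ ipad = fe 36 36 36 36 36; K' ⊕ opad = 94 5c 5c 5c 5c 5c.
Inner hash: sum = 254+54+54+54+54+54+161 = 685; mod 256 = 173 → ad.
Outer hash (recomputed tag): sum = 148+92+92+92+92+92+173 = 781; mod 256 = 13 → 0d.
Recomputed tag = 0d; claimed = 0d → match.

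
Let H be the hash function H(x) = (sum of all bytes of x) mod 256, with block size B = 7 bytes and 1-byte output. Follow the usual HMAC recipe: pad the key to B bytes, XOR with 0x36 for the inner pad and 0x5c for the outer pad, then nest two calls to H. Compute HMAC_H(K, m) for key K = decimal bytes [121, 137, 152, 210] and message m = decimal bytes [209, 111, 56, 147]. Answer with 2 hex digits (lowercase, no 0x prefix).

ad

Key decimal bytes [121, 137, 152, 210] = 79 89 98 d2 is 4 bytes ≤ B = 7; zero-pad to 7 bytes: K' = 79 89 98 d2 00 00 00.
K' ⊕ ipad = 4f bf ae e4 36 36 36.  K' ⊕ opad = 25 d5 c4 8e 5c 5c 5c.
Inner input = (K'⊕ipad) ∥ m = 4f bf ae e4 36 36 36 ∥ d1 6f 38 93.
Inner hash: sum = 79+191+174+228+54+54+54+209+111+56+147 = 1357; mod 256 = 77 → 4d.
Outer input = (K'⊕opad) ∥ inner = 25 d5 c4 8e 5c 5c 5c ∥ 4d.
Outer hash (tag): sum = 37+213+196+142+92+92+92+77 = 941; mod 256 = 173 → ad.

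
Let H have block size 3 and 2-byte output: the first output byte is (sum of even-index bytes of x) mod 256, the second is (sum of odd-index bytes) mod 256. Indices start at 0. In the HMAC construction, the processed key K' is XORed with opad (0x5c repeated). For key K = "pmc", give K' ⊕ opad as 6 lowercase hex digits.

Key "pmc" = 70 6d 63 is exactly B = 3 bytes: K' = 70 6d 63.
XOR each byte with 0x5c: 70⊕5c=2c, 6d⊕5c=31, 63⊕5c=3f.

2c313f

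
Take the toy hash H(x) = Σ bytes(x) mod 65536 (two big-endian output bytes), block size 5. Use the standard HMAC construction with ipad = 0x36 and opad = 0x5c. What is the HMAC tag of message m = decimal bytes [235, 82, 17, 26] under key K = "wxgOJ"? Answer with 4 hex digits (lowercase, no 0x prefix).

00f3

Key "wxgOJ" = 77 78 67 4f 4a is exactly B = 5 bytes: K' = 77 78 67 4f 4a.
K' ⊕ ipad = 41 4e 51 79 7c.  K' ⊕ opad = 2b 24 3b 13 16.
Inner input = (K'⊕ipad) ∥ m = 41 4e 51 79 7c ∥ eb 52 11 1a.
Inner hash: sum = 65+78+81+121+124+235+82+17+26 = 829 → 03 3d.
Outer input = (K'⊕opad) ∥ inner = 2b 24 3b 13 16 ∥ 03 3d.
Outer hash (tag): sum = 43+36+59+19+22+3+61 = 243 → 00 f3.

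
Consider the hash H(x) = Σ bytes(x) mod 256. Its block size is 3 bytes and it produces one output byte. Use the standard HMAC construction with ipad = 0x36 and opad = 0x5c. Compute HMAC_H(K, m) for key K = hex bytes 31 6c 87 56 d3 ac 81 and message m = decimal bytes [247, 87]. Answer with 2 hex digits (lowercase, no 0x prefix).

Key hex bytes 31 6c 87 56 d3 ac 81 is 7 bytes > B = 3, so hash it first: H(key) = 7a, then zero-pad to 3 bytes: K' = 7a 00 00.
K' ⊕ ipad = 4c 36 36.  K' ⊕ opad = 26 5c 5c.
Inner input = (K'⊕ipad) ∥ m = 4c 36 36 ∥ f7 57.
Inner hash: sum = 76+54+54+247+87 = 518; mod 256 = 6 → 06.
Outer input = (K'⊕opad) ∥ inner = 26 5c 5c ∥ 06.
Outer hash (tag): sum = 38+92+92+6 = 228 → e4.

e4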